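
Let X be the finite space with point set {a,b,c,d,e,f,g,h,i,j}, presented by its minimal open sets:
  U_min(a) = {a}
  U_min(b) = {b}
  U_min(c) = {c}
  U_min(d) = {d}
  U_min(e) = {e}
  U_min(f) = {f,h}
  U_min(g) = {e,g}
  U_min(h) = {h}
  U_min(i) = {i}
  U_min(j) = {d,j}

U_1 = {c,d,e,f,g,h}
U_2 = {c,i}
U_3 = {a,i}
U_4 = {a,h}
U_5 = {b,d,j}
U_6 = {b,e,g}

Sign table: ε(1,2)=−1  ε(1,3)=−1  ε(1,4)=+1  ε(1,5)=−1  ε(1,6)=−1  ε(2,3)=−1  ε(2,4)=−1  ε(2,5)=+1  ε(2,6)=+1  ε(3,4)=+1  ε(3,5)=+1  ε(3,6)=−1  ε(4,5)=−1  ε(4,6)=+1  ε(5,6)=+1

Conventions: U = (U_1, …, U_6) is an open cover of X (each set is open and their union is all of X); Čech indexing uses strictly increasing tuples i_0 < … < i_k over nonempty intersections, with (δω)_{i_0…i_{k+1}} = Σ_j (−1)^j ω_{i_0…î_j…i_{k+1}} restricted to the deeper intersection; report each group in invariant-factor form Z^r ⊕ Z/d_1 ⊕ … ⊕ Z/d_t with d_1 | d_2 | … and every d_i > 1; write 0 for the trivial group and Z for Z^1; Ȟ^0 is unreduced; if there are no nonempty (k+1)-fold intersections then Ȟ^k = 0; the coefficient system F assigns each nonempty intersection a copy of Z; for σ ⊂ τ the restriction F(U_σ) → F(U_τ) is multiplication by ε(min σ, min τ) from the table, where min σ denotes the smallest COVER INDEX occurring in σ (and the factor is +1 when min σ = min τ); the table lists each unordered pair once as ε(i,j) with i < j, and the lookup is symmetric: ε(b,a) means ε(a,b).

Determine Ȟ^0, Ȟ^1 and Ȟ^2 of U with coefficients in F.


Ȟ^0(U;F) ≅ Z, Ȟ^1(U;F) ≅ Z^2, Ȟ^2(U;F) ≅ 0

nerve of the cover:
  U12={c} U14={h} U15={d} U16={e,g} U23={i} U34={a} U56={b}
C dims 6,7; δ0: rk 5, SNF 1^5
Ȟ^0 = (6 − 5) − 0 = 1, so Ȟ^0 ≅ Z
Ȟ^1 = (7 − 0) − 5 = 2, so Ȟ^1 ≅ Z^2
Ȟ^2 = (0 − 0) − 0 = 0, so Ȟ^2 ≅ 0


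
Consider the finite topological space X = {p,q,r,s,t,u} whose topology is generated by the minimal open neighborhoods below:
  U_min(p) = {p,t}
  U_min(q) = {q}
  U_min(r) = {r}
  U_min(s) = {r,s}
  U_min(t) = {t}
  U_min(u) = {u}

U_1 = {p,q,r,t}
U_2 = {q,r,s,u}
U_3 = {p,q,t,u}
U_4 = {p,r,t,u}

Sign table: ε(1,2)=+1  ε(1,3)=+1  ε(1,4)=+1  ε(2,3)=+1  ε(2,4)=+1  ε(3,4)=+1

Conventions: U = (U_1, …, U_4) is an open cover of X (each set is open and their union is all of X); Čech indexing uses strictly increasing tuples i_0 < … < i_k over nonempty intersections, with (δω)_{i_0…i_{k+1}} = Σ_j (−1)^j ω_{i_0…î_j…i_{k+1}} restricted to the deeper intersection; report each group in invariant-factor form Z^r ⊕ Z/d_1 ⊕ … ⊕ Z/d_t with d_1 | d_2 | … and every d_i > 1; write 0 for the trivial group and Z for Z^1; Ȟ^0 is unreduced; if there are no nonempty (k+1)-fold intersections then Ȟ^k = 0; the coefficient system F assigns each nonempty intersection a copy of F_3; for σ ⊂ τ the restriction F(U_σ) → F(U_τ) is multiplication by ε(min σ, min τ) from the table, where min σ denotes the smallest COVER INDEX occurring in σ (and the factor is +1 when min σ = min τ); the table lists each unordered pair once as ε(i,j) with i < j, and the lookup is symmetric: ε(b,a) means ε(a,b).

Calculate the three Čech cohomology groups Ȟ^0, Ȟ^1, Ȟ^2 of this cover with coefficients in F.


intersection data:
  U12={q,r} U13={p,q,t} U14={p,r,t} U23={q,u} U24={r,u} U34={p,t,u}
  U123={q} U124={r} U134={p,t} U234={u}
C dims 4,6,4; δ0: rk_F3 3; δ1: rk_F3 3
Ȟ^0 = (4 − 3) − 0 = 1, so Ȟ^0 ≅ Z/3
Ȟ^1 = (6 − 3) − 3 = 0, so Ȟ^1 ≅ 0
Ȟ^2 = (4 − 0) − 3 = 1, so Ȟ^2 ≅ Z/3

Ȟ^0 ≅ Z/3, Ȟ^1 ≅ 0 and Ȟ^2 ≅ Z/3


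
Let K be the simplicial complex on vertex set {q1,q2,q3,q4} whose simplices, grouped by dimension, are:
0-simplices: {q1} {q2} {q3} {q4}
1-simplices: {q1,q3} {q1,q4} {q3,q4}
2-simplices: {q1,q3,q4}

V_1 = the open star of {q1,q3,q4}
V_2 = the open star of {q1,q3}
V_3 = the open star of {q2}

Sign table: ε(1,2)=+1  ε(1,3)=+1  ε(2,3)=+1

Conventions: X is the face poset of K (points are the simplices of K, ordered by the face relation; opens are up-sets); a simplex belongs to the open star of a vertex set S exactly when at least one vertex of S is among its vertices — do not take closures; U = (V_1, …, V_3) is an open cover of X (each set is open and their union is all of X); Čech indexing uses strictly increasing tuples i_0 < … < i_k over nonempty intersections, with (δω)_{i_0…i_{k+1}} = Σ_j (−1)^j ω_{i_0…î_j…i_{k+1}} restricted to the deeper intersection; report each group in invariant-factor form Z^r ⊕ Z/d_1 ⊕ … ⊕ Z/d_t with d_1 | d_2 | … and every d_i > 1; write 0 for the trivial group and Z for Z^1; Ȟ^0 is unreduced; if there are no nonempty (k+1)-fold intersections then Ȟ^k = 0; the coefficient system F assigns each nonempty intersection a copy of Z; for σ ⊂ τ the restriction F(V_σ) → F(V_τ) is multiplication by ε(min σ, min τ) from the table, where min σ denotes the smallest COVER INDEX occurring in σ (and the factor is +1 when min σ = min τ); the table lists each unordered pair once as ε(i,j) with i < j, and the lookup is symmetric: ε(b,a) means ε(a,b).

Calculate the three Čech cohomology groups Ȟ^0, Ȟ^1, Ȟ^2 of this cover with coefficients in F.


Ȟ^0 ≅ Z^2, Ȟ^1 ≅ 0, Ȟ^2 ≅ 0

nonempty overlaps:
  V1={{q1},{q3},{q4},{q1,q3},{q1,q4},{q3,q4},{q1,q3,q4}} V2={{q1},{q3},{q1,q3},{q1,q4},{q3,q4},{q1,q3,q4}} V3={{q2}}
  V12={{q1},{q3},{q1,q3},{q1,q4},{q3,q4},{q1,q3,q4}}
C dims 3,1; δ0: rk 1, SNF 1^1
degree 0: 3−1−0 = 2 → Ȟ^0 ≅ Z^2
degree 1: 1−0−1 = 0 → Ȟ^1 ≅ 0
degree 2: 0−0−0 = 0 → Ȟ^2 ≅ 0


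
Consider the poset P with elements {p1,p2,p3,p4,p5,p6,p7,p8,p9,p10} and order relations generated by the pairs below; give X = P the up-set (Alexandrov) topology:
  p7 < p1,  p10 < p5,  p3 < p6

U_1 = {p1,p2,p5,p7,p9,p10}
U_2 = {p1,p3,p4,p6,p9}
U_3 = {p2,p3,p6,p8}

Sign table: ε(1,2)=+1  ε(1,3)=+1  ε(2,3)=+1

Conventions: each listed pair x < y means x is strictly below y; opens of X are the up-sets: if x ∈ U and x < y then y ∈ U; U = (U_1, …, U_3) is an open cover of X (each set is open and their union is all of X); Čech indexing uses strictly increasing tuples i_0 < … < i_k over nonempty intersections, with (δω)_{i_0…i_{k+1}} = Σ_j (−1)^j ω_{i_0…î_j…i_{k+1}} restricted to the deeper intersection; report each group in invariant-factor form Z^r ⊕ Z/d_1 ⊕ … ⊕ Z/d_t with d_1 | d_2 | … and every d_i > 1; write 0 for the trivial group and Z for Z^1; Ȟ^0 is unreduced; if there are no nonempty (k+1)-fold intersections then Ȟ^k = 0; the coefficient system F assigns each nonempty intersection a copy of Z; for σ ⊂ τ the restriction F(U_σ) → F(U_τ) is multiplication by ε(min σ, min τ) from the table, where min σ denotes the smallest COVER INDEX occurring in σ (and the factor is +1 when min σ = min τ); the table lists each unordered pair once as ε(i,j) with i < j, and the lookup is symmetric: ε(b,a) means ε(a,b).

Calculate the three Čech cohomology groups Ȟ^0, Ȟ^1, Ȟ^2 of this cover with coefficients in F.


nerve of the cover:
  U12={p1,p9} U13={p2} U23={p3,p6}
C dims 3,3; δ0: rk 2, SNF 1^2
Ȟ^0 = (3 − 2) − 0 = 1, so Ȟ^0 ≅ Z
Ȟ^1 = (3 − 0) − 2 = 1, so Ȟ^1 ≅ Z
Ȟ^2 = (0 − 0) − 0 = 0, so Ȟ^2 ≅ 0

Ȟ^0 ≅ Z, Ȟ^1 ≅ Z, Ȟ^2 ≅ 0


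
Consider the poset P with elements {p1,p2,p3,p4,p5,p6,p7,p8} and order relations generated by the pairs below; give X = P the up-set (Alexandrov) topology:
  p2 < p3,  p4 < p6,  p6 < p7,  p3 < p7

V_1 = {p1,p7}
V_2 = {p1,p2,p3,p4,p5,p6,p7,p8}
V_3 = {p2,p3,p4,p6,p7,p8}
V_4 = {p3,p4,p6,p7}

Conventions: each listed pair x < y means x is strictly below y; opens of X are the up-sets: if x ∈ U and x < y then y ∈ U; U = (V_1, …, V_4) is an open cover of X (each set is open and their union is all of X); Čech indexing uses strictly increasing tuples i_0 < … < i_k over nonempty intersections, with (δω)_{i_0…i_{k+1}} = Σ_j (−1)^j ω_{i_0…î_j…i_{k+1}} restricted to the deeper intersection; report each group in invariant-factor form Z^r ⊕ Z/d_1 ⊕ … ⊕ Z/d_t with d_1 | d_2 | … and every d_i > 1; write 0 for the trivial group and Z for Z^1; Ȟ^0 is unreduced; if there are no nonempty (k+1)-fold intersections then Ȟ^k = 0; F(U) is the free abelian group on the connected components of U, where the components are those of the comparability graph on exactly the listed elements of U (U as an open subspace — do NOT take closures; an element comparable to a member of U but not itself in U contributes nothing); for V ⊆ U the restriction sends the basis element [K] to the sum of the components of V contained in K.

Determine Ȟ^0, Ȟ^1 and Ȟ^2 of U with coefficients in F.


nonempty intersections:
  V12={p1,p7} V13={p7} V14={p7} V23={p2,p3,p4,p6,p7,p8} V24={p3,p4,p6,p7} V34={p3,p4,p6,p7}
  V123={p7} V124={p7} V134={p7} V234={p3,p4,p6,p7}
  V1234={p7}
components per intersection:
  V1: {p1} {p7}
  V2: {p1} {p2,p3,p4,p6,p7} {p5} {p8}
  V3: {p2,p3,p4,p6,p7} {p8}
  V4: {p3,p4,p6,p7}
  V12: {p1} {p7}
  V13: {p7}
  V14: {p7}
  V23: {p2,p3,p4,p6,p7} {p8}
  V24: {p3,p4,p6,p7}
  V34: {p3,p4,p6,p7}
  V123: {p7}
  V124: {p7}
  V134: {p7}
  V234: {p3,p4,p6,p7}
  V1234: {p7}
C dims 9,8,4,1; δ0: rk 5, SNF 1^5; δ1: rk 3, SNF 1^3; δ2: rk 1, SNF 1^1
Ȟ^0: (9−5)−0=4 ⇒ Z^4
Ȟ^1: (8−3)−5=0 ⇒ 0
Ȟ^2: (4−1)−3=0 ⇒ 0

Ȟ^0 ≅ Z^4, Ȟ^1 ≅ 0 and Ȟ^2 ≅ 0


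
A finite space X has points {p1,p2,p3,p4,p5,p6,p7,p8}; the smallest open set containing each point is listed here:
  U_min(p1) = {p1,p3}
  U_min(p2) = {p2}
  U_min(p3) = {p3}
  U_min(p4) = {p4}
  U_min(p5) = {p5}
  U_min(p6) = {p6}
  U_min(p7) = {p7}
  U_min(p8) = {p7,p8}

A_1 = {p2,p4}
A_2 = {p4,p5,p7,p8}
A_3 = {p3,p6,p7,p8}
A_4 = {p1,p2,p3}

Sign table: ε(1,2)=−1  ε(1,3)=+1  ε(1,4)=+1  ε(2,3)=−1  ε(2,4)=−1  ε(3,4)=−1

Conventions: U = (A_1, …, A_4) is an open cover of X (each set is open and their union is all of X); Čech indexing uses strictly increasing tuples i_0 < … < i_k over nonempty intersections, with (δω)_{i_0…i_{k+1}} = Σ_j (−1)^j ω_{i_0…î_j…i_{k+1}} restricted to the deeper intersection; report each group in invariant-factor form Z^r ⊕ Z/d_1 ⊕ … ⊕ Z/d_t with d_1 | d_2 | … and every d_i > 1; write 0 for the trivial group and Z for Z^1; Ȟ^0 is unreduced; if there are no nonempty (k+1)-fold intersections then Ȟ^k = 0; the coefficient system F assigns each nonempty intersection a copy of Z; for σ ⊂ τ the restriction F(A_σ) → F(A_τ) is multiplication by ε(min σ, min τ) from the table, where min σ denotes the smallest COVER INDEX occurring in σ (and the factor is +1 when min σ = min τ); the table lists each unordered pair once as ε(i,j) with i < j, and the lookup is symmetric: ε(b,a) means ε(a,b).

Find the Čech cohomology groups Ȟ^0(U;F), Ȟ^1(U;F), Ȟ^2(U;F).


Ȟ^0 ≅ 0, Ȟ^1 ≅ Z/2 and Ȟ^2 ≅ 0

nonempty intersections:
  A12={p4} A14={p2} A23={p7,p8} A34={p3}
C dims 4,4; δ0: rk 4, SNF 1^3·2
Ȟ^0: (4−4)−0=0 ⇒ 0
Ȟ^1: (4−0)−4=0 plus torsion [2] ⇒ Z/2
Ȟ^2: (0−0)−0=0 ⇒ 0


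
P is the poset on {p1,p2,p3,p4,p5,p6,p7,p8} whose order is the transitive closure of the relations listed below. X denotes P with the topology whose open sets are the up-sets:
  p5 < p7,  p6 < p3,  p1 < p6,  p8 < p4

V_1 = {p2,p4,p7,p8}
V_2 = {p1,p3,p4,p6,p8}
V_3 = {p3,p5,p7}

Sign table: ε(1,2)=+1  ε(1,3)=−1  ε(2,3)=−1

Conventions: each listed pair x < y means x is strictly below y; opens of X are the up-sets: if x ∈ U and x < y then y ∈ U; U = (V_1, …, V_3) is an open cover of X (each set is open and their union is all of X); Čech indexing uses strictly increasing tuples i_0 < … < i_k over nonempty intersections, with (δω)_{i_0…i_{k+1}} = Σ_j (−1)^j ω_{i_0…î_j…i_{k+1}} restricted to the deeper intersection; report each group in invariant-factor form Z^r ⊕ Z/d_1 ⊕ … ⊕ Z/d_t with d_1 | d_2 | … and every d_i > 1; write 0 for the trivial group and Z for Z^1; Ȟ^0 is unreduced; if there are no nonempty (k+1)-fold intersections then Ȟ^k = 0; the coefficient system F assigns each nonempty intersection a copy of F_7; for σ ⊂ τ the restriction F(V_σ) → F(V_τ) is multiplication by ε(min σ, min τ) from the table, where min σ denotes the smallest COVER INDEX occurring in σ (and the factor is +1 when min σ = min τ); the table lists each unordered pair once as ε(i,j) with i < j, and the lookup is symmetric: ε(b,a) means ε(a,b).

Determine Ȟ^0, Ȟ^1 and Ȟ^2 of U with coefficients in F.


intersection data:
  V12={p4,p8} V13={p7} V23={p3}
C dims 3,3; δ0: rk_F7 2
Ȟ^0 = (3 − 2) − 0 = 1, so Ȟ^0 ≅ Z/7
Ȟ^1 = (3 − 0) − 2 = 1, so Ȟ^1 ≅ Z/7
Ȟ^2 = (0 − 0) − 0 = 0, so Ȟ^2 ≅ 0

Ȟ^0 ≅ Z/7; Ȟ^1 ≅ Z/7; Ȟ^2 ≅ 0


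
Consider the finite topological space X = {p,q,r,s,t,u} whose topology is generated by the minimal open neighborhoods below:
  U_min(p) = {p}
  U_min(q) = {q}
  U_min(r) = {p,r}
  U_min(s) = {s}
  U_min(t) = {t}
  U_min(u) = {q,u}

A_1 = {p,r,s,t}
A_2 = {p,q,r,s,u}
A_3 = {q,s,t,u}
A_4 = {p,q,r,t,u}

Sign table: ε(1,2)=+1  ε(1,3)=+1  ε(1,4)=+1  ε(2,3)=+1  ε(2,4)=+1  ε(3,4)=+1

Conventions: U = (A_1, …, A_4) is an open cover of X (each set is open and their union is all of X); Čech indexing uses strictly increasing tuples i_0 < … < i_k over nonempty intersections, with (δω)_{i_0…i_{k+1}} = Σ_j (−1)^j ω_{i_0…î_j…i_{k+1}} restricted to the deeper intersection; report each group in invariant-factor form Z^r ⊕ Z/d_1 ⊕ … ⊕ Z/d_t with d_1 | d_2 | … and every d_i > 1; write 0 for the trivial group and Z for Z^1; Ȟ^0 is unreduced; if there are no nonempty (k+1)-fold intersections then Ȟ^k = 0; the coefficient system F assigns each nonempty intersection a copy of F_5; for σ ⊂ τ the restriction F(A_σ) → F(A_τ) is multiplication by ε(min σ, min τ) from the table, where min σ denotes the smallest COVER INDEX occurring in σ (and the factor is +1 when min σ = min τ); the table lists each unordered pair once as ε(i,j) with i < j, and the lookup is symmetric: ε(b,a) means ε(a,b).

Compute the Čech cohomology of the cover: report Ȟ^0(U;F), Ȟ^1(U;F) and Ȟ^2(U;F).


cover nerve:
  A12={p,r,s} A13={s,t} A14={p,r,t} A23={q,s,u} A24={p,q,r,u} A34={q,t,u}
  A123={s} A124={p,r} A134={t} A234={q,u}
C dims 4,6,4; δ0: rk_F5 3; δ1: rk_F5 3
Ȟ^0: (4−3)−0=1 ⇒ Z/5
Ȟ^1: (6−3)−3=0 ⇒ 0
Ȟ^2: (4−0)−3=1 ⇒ Z/5

Ȟ^0 = Z/5, Ȟ^1 = 0 and Ȟ^2 = Z/5


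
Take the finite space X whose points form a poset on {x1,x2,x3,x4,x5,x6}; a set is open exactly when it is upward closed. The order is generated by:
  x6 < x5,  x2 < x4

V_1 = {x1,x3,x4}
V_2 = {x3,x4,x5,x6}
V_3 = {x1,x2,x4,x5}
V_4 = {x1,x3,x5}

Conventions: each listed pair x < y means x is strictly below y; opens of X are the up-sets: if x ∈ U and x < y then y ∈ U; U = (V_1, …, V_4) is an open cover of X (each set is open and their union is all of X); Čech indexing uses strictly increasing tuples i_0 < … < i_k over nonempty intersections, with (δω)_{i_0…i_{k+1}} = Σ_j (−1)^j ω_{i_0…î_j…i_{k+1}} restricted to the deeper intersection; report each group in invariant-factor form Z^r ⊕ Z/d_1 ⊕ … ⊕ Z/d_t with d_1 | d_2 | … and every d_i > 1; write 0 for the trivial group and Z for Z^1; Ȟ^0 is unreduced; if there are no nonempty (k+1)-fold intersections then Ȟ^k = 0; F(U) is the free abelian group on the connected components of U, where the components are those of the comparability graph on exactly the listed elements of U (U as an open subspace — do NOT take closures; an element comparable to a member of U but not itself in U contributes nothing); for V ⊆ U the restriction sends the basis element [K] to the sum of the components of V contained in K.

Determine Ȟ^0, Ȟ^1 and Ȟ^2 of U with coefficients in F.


nerve of the cover:
  V12={x3,x4} V13={x1,x4} V14={x1,x3} V23={x4,x5} V24={x3,x5} V34={x1,x5}
  V123={x4} V124={x3} V134={x1} V234={x5}
components per intersection:
  V1: {x1} {x3} {x4}
  V2: {x3} {x4} {x5,x6}
  V3: {x1} {x2,x4} {x5}
  V4: {x1} {x3} {x5}
  V12: {x3} {x4}
  V13: {x1} {x4}
  V14: {x1} {x3}
  V23: {x4} {x5}
  V24: {x3} {x5}
  V34: {x1} {x5}
  V123: {x4}
  V124: {x3}
  V134: {x1}
  V234: {x5}
C dims 12,12,4; δ0: rk 8, SNF 1^8; δ1: rk 4, SNF 1^4
Ȟ^0 = (12 − 8) − 0 = 4, so Ȟ^0 ≅ Z^4
Ȟ^1 = (12 − 4) − 8 = 0, so Ȟ^1 ≅ 0
Ȟ^2 = (4 − 0) − 4 = 0, so Ȟ^2 ≅ 0

Ȟ^0 = Z^4, Ȟ^1 = 0, Ȟ^2 = 0


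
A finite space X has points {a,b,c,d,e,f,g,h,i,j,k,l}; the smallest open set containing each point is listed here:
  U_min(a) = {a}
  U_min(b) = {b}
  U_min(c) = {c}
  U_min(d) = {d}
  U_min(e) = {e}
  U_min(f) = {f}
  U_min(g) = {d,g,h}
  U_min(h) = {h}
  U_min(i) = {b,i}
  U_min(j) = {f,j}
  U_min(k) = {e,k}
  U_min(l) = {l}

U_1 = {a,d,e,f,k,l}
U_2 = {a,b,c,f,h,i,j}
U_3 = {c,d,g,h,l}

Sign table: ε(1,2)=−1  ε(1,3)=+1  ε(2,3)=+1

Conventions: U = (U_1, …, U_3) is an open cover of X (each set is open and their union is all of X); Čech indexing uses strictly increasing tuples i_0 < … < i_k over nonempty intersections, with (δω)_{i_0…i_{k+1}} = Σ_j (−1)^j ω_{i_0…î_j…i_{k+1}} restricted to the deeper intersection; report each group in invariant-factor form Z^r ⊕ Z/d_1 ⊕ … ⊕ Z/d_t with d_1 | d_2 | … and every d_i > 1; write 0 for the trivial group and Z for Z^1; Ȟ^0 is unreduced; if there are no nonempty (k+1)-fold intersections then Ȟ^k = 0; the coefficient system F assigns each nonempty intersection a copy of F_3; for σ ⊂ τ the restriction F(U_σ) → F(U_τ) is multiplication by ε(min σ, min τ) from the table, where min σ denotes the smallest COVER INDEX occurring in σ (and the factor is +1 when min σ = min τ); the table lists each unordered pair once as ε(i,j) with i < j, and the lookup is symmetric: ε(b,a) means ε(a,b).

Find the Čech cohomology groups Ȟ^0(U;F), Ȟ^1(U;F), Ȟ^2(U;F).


Ȟ^0 ≅ 0,  Ȟ^1 ≅ 0,  Ȟ^2 ≅ 0

nerve of the cover:
  U12={a,f} U13={d,l} U23={c,h}
C dims 3,3; δ0: rk_F3 3
Ȟ^0 = (3 − 3) − 0 = 0, so Ȟ^0 ≅ 0
Ȟ^1 = (3 − 0) − 3 = 0, so Ȟ^1 ≅ 0
Ȟ^2 = (0 − 0) − 0 = 0, so Ȟ^2 ≅ 0


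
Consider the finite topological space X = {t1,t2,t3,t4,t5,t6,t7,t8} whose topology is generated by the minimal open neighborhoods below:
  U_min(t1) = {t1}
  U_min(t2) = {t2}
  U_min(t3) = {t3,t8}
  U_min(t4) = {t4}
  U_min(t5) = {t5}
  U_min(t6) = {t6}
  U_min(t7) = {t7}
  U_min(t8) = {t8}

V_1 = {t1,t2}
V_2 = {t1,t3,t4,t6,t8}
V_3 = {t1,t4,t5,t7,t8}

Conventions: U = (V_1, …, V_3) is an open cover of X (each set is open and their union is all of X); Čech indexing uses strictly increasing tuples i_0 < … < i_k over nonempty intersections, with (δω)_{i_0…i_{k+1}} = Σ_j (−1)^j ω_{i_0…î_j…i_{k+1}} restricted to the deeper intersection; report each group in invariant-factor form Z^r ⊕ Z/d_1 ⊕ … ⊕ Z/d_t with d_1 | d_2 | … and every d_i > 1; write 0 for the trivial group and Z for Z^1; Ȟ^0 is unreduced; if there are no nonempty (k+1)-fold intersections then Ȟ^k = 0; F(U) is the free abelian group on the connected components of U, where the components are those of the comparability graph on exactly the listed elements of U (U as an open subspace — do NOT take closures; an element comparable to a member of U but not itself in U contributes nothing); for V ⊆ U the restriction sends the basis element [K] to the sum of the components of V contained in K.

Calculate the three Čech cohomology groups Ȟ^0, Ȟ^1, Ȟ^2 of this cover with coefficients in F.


intersection data:
  V12={t1} V13={t1} V23={t1,t4,t8}
  V123={t1}
components per intersection:
  V1: {t1} {t2}
  V2: {t1} {t3,t8} {t4} {t6}
  V3: {t1} {t4} {t5} {t7} {t8}
  V12: {t1}
  V13: {t1}
  V23: {t1} {t4} {t8}
  V123: {t1}
C dims 11,5,1; δ0: rk 4, SNF 1^4; δ1: rk 1, SNF 1^1
Ȟ^0 = (11 − 4) − 0 = 7, so Ȟ^0 ≅ Z^7
Ȟ^1 = (5 − 1) − 4 = 0, so Ȟ^1 ≅ 0
Ȟ^2 = (1 − 0) − 1 = 0, so Ȟ^2 ≅ 0

Ȟ^0 = Z^7; Ȟ^1 = 0; Ȟ^2 = 0


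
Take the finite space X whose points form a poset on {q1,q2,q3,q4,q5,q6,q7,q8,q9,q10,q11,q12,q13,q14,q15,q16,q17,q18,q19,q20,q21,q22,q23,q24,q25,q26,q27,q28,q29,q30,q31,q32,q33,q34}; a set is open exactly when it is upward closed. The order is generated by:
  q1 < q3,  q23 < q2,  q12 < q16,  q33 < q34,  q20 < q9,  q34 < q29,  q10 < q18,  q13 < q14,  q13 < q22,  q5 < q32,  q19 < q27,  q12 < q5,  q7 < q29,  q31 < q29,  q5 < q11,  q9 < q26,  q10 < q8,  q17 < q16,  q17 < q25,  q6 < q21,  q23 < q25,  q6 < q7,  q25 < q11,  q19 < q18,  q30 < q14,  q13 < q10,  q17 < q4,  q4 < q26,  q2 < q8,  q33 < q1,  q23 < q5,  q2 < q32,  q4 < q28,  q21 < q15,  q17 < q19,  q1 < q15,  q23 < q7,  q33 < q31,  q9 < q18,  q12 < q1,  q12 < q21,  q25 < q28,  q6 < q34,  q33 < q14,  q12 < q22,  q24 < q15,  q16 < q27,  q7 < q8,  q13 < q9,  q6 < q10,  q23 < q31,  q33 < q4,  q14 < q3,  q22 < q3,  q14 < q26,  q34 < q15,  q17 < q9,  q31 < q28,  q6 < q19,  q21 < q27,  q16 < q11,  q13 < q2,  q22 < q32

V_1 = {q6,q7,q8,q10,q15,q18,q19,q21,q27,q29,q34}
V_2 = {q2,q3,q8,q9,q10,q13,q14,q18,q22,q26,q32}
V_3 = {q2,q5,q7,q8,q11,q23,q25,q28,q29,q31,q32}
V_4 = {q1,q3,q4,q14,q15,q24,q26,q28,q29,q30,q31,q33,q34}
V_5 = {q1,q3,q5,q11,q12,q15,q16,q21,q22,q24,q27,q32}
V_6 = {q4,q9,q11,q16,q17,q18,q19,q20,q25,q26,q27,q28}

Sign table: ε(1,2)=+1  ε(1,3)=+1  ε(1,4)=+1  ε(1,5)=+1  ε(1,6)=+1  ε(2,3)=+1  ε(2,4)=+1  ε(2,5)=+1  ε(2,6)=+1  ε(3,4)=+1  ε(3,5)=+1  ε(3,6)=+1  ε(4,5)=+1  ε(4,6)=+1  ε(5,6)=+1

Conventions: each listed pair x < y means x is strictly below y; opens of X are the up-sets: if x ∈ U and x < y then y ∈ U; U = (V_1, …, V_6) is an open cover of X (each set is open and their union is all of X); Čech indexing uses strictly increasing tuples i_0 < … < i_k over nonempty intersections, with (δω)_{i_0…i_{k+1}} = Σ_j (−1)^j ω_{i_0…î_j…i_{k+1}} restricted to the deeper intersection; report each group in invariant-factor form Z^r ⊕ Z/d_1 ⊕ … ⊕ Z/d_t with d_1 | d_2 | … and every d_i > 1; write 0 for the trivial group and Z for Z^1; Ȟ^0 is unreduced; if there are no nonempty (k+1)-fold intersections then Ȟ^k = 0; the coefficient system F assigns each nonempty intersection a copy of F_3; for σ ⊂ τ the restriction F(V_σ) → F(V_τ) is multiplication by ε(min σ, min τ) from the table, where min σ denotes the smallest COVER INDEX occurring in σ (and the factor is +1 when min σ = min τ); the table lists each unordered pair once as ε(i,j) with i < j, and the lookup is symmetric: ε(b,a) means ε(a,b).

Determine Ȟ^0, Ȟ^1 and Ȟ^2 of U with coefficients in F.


nerve of the cover:
  V12={q8,q10,q18} V13={q7,q8,q29} V14={q15,q29,q34} V15={q15,q21,q27} V16={q18,q19,q27} V23={q2,q8,q32} V24={q3,q14,q26} V25={q3,q22,q32} V26={q9,q18,q26} V34={q28,q29,q31} V35={q5,q11,q32} V36={q11,q25,q28} V45={q1,q3,q15,q24} V46={q4,q26,q28} V56={q11,q16,q27}
  V123={q8} V126={q18} V134={q29} V145={q15} V156={q27} V235={q32} V245={q3} V246={q26} V346={q28} V356={q11}
C dims 6,15,10; δ0: rk_F3 5; δ1: rk_F3 10
Ȟ^0 = (6 − 5) − 0 = 1, so Ȟ^0 ≅ Z/3
Ȟ^1 = (15 − 10) − 5 = 0, so Ȟ^1 ≅ 0
Ȟ^2 = (10 − 0) − 10 = 0, so Ȟ^2 ≅ 0

Ȟ^0 = Z/3; Ȟ^1 = 0; Ȟ^2 = 0


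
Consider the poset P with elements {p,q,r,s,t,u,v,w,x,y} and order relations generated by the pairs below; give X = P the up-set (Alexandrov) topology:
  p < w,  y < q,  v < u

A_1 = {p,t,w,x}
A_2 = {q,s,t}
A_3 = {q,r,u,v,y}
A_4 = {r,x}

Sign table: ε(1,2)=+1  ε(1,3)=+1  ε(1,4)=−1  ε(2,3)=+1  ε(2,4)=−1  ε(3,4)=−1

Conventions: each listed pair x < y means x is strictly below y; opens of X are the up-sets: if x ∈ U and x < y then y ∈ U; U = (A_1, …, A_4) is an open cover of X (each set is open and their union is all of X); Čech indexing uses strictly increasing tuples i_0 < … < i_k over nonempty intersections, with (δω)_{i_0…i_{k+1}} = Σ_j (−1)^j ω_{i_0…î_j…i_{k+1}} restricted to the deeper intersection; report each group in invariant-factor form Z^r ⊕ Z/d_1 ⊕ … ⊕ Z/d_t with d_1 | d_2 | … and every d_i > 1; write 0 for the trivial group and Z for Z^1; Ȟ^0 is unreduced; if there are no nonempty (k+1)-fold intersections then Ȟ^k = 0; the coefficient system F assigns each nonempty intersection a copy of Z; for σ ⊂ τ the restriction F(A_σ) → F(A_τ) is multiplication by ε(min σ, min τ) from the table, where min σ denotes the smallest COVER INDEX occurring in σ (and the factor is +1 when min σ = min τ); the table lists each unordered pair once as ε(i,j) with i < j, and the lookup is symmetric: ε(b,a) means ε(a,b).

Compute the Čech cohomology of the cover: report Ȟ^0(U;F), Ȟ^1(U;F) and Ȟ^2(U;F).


nerve simplices:
  A12={t} A14={x} A23={q} A34={r}
C dims 4,4; δ0: rk 3, SNF 1^3
degree 0: 4−3−0 = 1 → Ȟ^0 ≅ Z
degree 1: 4−0−3 = 1 → Ȟ^1 ≅ Z
degree 2: 0−0−0 = 0 → Ȟ^2 ≅ 0

Ȟ^0 ≅ Z, Ȟ^1 ≅ Z, Ȟ^2 ≅ 0


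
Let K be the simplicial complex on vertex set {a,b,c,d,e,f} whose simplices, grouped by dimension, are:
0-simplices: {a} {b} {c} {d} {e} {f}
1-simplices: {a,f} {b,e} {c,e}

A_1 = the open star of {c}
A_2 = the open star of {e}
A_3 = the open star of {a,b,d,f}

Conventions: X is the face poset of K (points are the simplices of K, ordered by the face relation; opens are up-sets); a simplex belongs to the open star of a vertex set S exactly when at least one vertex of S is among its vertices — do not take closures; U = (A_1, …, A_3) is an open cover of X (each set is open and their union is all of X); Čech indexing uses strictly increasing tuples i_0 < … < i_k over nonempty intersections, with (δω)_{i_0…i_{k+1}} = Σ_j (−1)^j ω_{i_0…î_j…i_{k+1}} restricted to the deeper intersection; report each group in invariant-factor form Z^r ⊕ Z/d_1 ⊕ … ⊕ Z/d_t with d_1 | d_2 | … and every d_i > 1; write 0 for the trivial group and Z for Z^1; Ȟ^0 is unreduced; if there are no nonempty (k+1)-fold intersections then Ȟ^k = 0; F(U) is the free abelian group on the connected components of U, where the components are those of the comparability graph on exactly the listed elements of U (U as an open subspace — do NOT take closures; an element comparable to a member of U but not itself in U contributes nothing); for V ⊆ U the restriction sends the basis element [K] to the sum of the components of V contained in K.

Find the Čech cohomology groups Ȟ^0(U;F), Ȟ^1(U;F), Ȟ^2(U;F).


nerve simplices:
  A1={{c},{c,e}} A2={{e},{b,e},{c,e}} A3={{a},{b},{d},{f},{a,f},{b,e}}
  A12={{c,e}} A23={{b,e}}
components per intersection:
  A1: {{c},{c,e}}
  A2: {{e},{b,e},{c,e}}
  A3: {{a},{f},{a,f}} {{b},{b,e}} {{d}}
  A12: {{c,e}}
  A23: {{b,e}}
C dims 5,2; δ0: rk 2, SNF 1^2
degree 0: 5−2−0 = 3 → Ȟ^0 ≅ Z^3
degree 1: 2−0−2 = 0 → Ȟ^1 ≅ 0
degree 2: 0−0−0 = 0 → Ȟ^2 ≅ 0

Ȟ^0 = Z^3,  Ȟ^1 = 0,  Ȟ^2 = 0


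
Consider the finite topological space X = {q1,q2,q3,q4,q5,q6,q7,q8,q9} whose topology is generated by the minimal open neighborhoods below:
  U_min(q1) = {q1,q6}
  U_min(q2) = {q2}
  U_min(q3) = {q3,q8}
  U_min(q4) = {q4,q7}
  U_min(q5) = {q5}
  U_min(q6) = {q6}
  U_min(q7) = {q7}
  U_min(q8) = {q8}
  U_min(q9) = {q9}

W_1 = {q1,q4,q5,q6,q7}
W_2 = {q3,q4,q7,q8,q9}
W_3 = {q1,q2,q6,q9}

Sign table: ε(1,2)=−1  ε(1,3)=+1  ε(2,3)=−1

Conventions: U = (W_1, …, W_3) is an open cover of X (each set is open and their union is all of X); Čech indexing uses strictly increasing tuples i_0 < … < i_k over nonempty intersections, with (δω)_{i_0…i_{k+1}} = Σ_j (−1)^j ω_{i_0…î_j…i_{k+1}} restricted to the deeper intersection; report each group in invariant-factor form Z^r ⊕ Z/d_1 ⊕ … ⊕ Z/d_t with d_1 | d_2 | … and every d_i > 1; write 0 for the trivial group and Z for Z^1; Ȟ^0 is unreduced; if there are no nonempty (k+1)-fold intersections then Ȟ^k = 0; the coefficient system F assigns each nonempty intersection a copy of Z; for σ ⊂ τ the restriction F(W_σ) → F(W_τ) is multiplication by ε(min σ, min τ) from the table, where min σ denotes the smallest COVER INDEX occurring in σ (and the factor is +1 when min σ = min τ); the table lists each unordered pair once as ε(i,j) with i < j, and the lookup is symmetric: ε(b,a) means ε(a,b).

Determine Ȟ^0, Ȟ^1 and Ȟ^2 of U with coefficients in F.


nerve simplices:
  W12={q4,q7} W13={q1,q6} W23={q9}
C dims 3,3; δ0: rk 2, SNF 1^2
degree 0: 3−2−0 = 1 → Ȟ^0 ≅ Z
degree 1: 3−0−2 = 1 → Ȟ^1 ≅ Z
degree 2: 0−0−0 = 0 → Ȟ^2 ≅ 0

Ȟ^0 ≅ Z, Ȟ^1 ≅ Z, Ȟ^2 ≅ 0


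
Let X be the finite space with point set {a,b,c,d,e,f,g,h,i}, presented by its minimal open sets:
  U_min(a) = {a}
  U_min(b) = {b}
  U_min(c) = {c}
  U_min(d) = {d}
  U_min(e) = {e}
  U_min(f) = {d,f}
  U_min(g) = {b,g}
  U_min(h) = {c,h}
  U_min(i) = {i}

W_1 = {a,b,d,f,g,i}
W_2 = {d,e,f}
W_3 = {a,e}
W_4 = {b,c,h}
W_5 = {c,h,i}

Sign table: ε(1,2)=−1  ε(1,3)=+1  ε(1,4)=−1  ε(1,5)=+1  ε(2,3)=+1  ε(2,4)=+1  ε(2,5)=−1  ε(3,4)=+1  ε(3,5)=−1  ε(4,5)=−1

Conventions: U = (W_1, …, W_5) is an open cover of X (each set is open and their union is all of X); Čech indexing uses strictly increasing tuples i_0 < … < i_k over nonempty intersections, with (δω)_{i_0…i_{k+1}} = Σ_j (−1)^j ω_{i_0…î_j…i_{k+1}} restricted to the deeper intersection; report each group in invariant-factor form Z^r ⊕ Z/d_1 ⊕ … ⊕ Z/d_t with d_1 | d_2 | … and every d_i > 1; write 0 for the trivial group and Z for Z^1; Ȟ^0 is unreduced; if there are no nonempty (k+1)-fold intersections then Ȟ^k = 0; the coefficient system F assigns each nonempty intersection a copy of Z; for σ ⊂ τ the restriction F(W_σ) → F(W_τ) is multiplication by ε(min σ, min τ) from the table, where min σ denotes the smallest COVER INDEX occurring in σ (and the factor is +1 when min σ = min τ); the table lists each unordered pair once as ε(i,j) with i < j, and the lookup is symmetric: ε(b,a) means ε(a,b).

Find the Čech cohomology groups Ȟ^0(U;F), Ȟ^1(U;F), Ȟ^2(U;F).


nerve of the cover:
  W12={d,f} W13={a} W14={b} W15={i} W23={e} W45={c,h}
C dims 5,6; δ0: rk 5, SNF 1^4·2
Ȟ^0 = (5 − 5) − 0 = 0, so Ȟ^0 ≅ 0
Ȟ^1 = (6 − 0) − 5 = 1 plus torsion [2], so Ȟ^1 ≅ Z ⊕ Z/2
Ȟ^2 = (0 − 0) − 0 = 0, so Ȟ^2 ≅ 0

Ȟ^0 ≅ 0, Ȟ^1 ≅ Z ⊕ Z/2 and Ȟ^2 ≅ 0


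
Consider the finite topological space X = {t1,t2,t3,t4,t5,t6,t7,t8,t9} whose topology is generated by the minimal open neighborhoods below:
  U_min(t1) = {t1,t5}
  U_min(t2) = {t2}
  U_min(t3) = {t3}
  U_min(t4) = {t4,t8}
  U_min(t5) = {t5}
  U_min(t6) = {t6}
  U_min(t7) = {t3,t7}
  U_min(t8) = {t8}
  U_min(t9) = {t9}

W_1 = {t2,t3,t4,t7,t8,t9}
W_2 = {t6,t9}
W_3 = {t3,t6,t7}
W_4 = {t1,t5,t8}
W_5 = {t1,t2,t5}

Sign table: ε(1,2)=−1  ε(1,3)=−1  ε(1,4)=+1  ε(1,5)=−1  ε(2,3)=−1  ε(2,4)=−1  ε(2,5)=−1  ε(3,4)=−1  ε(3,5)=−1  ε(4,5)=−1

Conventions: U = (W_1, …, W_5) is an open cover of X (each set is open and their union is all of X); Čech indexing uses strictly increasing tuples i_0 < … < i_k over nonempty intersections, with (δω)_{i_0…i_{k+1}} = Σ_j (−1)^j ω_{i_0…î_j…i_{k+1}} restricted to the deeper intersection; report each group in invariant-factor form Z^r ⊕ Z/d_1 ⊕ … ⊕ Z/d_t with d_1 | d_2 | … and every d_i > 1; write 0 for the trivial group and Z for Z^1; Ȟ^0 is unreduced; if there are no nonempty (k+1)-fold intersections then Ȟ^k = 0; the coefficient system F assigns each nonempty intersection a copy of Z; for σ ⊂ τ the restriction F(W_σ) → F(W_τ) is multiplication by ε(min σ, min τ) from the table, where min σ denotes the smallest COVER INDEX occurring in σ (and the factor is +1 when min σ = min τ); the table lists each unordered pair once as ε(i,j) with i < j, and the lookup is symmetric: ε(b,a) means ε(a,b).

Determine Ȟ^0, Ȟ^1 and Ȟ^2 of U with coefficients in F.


cover nerve:
  W12={t9} W13={t3,t7} W14={t8} W15={t2} W23={t6} W45={t1,t5}
C dims 5,6; δ0: rk 5, SNF 1^4·2
Ȟ^0: (5−5)−0=0 ⇒ 0
Ȟ^1: (6−0)−5=1 plus torsion [2] ⇒ Z ⊕ Z/2
Ȟ^2: (0−0)−0=0 ⇒ 0

Ȟ^0(U;F) ≅ 0,  Ȟ^1(U;F) ≅ Z ⊕ Z/2,  Ȟ^2(U;F) ≅ 0


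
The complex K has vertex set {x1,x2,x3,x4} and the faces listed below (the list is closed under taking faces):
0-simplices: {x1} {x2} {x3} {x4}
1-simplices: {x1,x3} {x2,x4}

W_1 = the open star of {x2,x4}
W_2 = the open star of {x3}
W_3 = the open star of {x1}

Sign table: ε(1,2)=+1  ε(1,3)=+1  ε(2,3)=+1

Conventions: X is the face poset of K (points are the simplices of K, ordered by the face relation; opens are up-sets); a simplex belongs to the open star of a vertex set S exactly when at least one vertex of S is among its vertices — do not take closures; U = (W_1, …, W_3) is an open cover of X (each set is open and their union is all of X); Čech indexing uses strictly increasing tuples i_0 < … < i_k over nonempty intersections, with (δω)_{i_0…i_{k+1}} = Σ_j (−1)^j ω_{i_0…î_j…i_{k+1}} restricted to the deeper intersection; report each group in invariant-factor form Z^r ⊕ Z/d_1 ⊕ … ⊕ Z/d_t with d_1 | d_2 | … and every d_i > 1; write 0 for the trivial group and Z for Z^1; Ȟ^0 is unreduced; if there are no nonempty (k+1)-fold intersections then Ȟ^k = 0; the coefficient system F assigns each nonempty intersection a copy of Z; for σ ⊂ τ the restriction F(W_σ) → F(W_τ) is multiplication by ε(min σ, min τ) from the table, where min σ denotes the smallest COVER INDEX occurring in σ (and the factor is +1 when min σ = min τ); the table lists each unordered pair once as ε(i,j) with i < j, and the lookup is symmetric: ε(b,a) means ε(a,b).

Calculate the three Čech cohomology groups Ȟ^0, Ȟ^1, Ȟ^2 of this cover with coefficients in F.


nonempty intersections:
  W1={{x2},{x4},{x2,x4}} W2={{x3},{x1,x3}} W3={{x1},{x1,x3}}
  W23={{x1,x3}}
C dims 3,1; δ0: rk 1, SNF 1^1
Ȟ^0: (3−1)−0=2 ⇒ Z^2
Ȟ^1: (1−0)−1=0 ⇒ 0
Ȟ^2: (0−0)−0=0 ⇒ 0

Ȟ^0 = Z^2; Ȟ^1 = 0; Ȟ^2 = 0


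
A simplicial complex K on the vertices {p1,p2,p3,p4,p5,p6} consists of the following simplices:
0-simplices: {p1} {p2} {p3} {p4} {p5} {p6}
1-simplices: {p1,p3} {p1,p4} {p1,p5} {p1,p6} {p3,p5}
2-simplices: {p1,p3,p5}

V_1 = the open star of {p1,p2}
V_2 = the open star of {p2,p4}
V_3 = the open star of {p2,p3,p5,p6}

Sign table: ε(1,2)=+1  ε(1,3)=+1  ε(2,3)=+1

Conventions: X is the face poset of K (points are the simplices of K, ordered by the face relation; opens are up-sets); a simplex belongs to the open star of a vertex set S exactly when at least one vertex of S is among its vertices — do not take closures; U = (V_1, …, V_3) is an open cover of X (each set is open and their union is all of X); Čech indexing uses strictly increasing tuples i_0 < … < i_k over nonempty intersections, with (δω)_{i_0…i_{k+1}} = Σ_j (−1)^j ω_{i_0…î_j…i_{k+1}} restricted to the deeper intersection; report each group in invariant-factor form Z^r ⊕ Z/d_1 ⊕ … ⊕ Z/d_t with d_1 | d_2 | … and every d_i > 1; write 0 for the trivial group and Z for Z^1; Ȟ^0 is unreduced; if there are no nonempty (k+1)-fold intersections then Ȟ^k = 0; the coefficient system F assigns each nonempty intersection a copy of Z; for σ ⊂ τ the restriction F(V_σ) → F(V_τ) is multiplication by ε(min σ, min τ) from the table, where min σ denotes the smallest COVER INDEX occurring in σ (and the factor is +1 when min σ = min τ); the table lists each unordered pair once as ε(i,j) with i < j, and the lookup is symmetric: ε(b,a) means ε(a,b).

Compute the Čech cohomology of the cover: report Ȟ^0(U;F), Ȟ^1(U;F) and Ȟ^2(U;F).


nerve simplices:
  V1={{p1},{p2},{p1,p3},{p1,p4},{p1,p5},{p1,p6},{p1,p3,p5}} V2={{p2},{p4},{p1,p4}} V3={{p2},{p3},{p5},{p6},{p1,p3},{p1,p5},{p1,p6},{p3,p5},{p1,p3,p5}}
  V12={{p2},{p1,p4}} V13={{p2},{p1,p3},{p1,p5},{p1,p6},{p1,p3,p5}} V23={{p2}}
  V123={{p2}}
C dims 3,3,1; δ0: rk 2, SNF 1^2; δ1: rk 1, SNF 1^1
degree 0: 3−2−0 = 1 → Ȟ^0 ≅ Z
degree 1: 3−1−2 = 0 → Ȟ^1 ≅ 0
degree 2: 1−0−1 = 0 → Ȟ^2 ≅ 0

Ȟ^0 = Z, Ȟ^1 = 0, Ȟ^2 = 0


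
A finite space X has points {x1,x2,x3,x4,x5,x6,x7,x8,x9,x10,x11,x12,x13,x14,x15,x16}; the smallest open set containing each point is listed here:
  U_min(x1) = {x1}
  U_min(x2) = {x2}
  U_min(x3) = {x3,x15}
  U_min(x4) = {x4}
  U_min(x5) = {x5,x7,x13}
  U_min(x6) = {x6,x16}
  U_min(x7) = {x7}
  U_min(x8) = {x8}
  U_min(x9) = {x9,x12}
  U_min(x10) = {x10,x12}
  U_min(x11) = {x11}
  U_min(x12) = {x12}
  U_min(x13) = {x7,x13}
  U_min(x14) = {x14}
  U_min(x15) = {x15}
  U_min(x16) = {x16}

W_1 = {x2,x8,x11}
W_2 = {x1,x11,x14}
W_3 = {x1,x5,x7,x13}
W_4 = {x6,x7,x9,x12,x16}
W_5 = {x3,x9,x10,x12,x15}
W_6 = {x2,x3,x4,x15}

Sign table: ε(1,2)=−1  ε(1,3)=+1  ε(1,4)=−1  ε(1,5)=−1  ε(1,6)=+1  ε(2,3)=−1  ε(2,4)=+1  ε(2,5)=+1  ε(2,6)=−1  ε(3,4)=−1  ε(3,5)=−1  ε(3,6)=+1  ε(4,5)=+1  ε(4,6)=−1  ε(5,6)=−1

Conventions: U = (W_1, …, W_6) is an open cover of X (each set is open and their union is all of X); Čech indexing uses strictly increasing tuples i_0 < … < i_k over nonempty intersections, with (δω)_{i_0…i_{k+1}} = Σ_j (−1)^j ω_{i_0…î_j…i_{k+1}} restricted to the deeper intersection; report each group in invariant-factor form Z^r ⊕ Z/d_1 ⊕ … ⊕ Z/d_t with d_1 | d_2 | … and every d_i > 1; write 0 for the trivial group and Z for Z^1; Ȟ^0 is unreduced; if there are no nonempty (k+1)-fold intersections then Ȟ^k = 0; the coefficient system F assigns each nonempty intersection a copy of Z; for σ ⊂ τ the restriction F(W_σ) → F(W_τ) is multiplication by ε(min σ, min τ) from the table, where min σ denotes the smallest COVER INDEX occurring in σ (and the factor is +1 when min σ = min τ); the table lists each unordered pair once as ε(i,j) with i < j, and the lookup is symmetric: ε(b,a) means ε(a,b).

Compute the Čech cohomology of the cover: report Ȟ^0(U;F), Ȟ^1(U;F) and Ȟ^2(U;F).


cover nerve:
  W12={x11} W16={x2} W23={x1} W34={x7} W45={x9,x12} W56={x3,x15}
C dims 6,6; δ0: rk 5, SNF 1^5
Ȟ^0: (6−5)−0=1 ⇒ Z
Ȟ^1: (6−0)−5=1 ⇒ Z
Ȟ^2: (0−0)−0=0 ⇒ 0

Ȟ^0 ≅ Z, Ȟ^1 ≅ Z, Ȟ^2 ≅ 0


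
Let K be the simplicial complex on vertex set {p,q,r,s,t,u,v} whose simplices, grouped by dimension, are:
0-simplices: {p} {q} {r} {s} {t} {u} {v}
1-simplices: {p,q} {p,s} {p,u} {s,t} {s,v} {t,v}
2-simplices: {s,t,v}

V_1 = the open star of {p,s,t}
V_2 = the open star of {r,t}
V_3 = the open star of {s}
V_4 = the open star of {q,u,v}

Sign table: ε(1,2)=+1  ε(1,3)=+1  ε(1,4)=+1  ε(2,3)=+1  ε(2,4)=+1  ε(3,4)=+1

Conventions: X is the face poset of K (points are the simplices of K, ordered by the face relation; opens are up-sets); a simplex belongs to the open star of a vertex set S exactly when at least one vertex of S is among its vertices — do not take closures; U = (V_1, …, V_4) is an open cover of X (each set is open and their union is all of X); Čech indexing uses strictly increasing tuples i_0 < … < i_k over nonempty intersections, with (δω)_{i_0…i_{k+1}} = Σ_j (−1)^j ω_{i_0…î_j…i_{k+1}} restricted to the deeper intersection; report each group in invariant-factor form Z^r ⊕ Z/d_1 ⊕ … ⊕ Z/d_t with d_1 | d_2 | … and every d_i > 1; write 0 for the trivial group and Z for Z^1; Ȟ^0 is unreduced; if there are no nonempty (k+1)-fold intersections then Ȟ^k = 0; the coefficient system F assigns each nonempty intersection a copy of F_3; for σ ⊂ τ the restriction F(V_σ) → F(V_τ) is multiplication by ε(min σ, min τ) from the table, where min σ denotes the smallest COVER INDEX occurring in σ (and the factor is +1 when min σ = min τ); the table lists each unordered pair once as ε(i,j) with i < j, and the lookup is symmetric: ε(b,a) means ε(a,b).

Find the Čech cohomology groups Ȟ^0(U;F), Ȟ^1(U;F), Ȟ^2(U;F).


nerve simplices:
  V1={{p},{s},{t},{p,q},{p,s},{p,u},{s,t},{s,v},{t,v},{s,t,v}} V2={{r},{t},{s,t},{t,v},{s,t,v}} V3={{s},{p,s},{s,t},{s,v},{s,t,v}} V4={{q},{u},{v},{p,q},{p,u},{s,v},{t,v},{s,t,v}}
  V12={{t},{s,t},{t,v},{s,t,v}} V13={{s},{p,s},{s,t},{s,v},{s,t,v}} V14={{p,q},{p,u},{s,v},{t,v},{s,t,v}} V23={{s,t},{s,t,v}} V24={{t,v},{s,t,v}} V34={{s,v},{s,t,v}}
  V123={{s,t},{s,t,v}} V124={{t,v},{s,t,v}} V134={{s,v},{s,t,v}} V234={{s,t,v}}
  V1234={{s,t,v}}
C dims 4,6,4,1; δ0: rk_F3 3; δ1: rk_F3 3; δ2: rk_F3 1
degree 0: 4−3−0 = 1 → Ȟ^0 ≅ Z/3
degree 1: 6−3−3 = 0 → Ȟ^1 ≅ 0
degree 2: 4−1−3 = 0 → Ȟ^2 ≅ 0

Ȟ^0 = Z/3, Ȟ^1 = 0 and Ȟ^2 = 0
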